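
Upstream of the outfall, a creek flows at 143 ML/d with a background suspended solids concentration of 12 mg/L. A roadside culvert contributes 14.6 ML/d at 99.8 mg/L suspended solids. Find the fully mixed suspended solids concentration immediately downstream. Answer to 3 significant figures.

20.1 mg/L

After mixing, C = (143.0·12.00 + 14.60·99.80) / 157.6 = 3173/157.6 = 20.13 mg/L.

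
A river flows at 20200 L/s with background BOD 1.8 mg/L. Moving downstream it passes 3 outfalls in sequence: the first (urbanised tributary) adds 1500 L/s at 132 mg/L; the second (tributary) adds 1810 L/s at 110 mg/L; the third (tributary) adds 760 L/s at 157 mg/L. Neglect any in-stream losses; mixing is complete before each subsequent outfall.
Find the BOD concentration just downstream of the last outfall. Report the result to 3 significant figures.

22.8 mg/L

After outfall 1: Q = 20200 + 1500 = 21700 L/s; C = (20200·1.800 + 1500·132.0)/21700 = 10.80 mg/L.
After outfall 2: Q = 21700 + 1810 = 23510 L/s; C = (21700·10.80 + 1810·110.0)/23510 = 18.44 mg/L.
After outfall 3: Q = 23510 + 760.0 = 24270 L/s; C = (23510·18.44 + 760.0·157.0)/24270 = 22.78 mg/L.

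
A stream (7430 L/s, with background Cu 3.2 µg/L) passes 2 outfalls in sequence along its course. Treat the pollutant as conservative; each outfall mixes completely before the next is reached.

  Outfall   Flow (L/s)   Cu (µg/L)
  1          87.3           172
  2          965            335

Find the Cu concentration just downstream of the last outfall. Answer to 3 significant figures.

Below outfall 1: Q → 7517 L/s, C = (7430·3.200 + 87.30·172.0)/7517 = 5.160 µg/L.
Below outfall 2: Q → 8482 L/s, C = (7517·5.160 + 965.0·335.0)/8482 = 42.68 µg/L.

42.7 µg/L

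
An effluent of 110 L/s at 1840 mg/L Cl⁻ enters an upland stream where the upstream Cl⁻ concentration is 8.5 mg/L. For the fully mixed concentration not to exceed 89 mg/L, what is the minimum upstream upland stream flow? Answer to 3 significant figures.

2390 L/s

Set C_mix = 89: (Q·8.500 + 110.0·1840) / (Q + 110.0) = 89
→ Q = 110.0·(1840 − 89)/(89 − 8.500) = 2393 L/s.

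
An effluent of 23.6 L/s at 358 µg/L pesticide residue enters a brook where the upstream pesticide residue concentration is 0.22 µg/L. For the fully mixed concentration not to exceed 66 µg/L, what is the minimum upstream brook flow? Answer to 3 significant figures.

105 L/s

Set C_mix = 66: (Q·0.2200 + 23.60·358.0) / (Q + 23.60) = 66
→ Q = 23.60·(358.0 − 66)/(66 − 0.2200) = 104.8 L/s.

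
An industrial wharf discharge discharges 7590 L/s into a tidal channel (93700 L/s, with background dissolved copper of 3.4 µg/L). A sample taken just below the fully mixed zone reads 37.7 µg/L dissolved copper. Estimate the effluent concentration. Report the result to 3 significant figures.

Mass balance: 93700·3.400 + 7590·Cₑ = 101300·37.70
→ Cₑ = (101300·37.70 − 93700·3.400) / 7590 = 461.1 µg/L.

461 µg/L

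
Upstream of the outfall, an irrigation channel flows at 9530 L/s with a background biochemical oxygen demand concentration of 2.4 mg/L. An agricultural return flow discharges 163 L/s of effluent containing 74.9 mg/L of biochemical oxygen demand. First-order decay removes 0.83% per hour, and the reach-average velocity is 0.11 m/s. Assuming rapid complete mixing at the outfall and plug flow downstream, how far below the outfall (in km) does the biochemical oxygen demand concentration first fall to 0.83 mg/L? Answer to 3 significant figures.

70.0 km

After mixing, C = (9530·2.400 + 163.0·74.90) / 9693 = 35080/9693 = 3.619 mg/L.
0.83%/h lost → k = −ln(1 − 0.0083) = 0.008335 h⁻¹.
Set 3.619·exp(−k·t) = 0.83 → t = ln(3.619/0.83)/k = 636100 s = 176.7 h.
Distance = v·t = 0.11·636100 = 69970 m = 69.97 km.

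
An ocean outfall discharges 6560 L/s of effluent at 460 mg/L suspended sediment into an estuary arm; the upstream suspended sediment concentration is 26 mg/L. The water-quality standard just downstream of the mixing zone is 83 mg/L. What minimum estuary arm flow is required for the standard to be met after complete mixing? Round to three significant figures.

Set C_mix = 83: (Q·26.00 + 6560·460.0) / (Q + 6560) = 83
→ Q = 6560·(460.0 − 83)/(83 − 26.00) = 43390 L/s.

43400 L/s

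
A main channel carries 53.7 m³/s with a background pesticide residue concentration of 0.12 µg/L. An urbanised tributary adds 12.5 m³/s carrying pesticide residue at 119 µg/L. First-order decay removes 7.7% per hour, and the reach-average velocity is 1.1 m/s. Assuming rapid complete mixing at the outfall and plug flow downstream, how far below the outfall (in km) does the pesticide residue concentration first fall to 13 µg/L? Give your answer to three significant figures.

Flow-weighted average: C = (53.70·0.1200 + 12.50·119.0) / 66.20 = 1494/66.20 = 22.57 µg/L.
7.7%/h lost → k = −ln(1 − 0.077) = 0.08013 h⁻¹.
Set 22.57·exp(−k·t) = 13 → t = ln(22.57/13)/k = 24780 s = 6.883 h.
Distance = v·t = 1.1·24780 = 27260 m = 27.26 km.

27.3 km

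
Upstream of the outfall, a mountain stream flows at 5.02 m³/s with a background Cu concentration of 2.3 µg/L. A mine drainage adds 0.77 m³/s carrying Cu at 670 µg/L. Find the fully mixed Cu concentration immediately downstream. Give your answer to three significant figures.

Flow-weighted average: C = (5.020·2.300 + 0.7700·670.0) / 5.790 = 527.4/5.790 = 91.10 µg/L.

91.1 µg/L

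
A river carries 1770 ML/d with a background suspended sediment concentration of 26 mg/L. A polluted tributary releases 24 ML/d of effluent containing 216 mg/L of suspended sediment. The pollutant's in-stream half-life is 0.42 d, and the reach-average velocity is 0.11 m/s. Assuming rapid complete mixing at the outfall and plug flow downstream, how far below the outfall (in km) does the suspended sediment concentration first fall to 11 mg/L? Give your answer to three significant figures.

Flow-weighted average: C = (1770·26.00 + 24.00·216.0) / 1794 = 51200/1794 = 28.54 mg/L.
Half-life 0.42 d → k = ln 2 / 0.42 = 1.650 d⁻¹.
Set 28.54·exp(−k·t) = 11 → t = ln(28.54/11)/k = 49920 s = 13.87 h.
Distance = v·t = 0.11·49920 = 5491 m = 5.491 km.

5.49 km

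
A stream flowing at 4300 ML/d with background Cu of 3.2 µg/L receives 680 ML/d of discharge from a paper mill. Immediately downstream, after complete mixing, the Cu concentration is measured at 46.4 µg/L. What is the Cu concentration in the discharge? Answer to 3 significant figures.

Mass balance: 4300·3.200 + 680.0·Cₑ = 4980·46.40
→ Cₑ = (4980·46.40 − 4300·3.200) / 680.0 = 319.6 µg/L.

320 µg/L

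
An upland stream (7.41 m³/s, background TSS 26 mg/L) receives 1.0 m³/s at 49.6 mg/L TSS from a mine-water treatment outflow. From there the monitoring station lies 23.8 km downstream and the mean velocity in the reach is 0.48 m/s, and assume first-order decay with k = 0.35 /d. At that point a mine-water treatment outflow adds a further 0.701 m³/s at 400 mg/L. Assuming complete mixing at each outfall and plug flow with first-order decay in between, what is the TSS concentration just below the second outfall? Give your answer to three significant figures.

Flow-weighted average: C = (7.410·26.00 + 1.000·49.60) / 8.410 = 242.3/8.410 = 28.81 mg/L; combined flow 8.410 m³/s.
Travel time t = 23.8·1000 / 0.48 = 49580 s = 13.77 h.
Applying C = C₀e^(−kt): 28.81 × 0.8180 = 23.56 mg/L.
At the second outfall, C = (8.410·23.56 + 0.7010·400.0) / (8.410 + 0.7010) = 52.53 mg/L.

52.5 mg/L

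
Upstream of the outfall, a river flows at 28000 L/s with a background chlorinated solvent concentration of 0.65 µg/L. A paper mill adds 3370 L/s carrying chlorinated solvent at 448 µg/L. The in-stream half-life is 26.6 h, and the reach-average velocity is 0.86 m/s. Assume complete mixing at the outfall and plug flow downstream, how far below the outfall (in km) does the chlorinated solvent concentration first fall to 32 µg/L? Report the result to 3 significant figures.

Conservation of mass: C = (28000·0.6500 + 3370·448.0) / 31370 = 1528000/31370 = 48.71 µg/L.
Half-life 26.6 h → k = ln 2 / 26.6 = 0.02606 h⁻¹ = 0.6254 d⁻¹.
Set 48.71·exp(−k·t) = 32 → t = ln(48.71/32)/k = 58040 s = 16.12 h.
Distance = v·t = 0.86·58040 = 49910 m = 49.91 km.

49.9 km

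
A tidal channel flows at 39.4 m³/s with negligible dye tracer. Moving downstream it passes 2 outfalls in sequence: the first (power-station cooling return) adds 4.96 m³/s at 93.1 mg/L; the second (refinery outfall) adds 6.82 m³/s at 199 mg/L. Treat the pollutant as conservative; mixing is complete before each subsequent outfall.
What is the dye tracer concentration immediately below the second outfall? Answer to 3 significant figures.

35.5 mg/L

After outfall 1: Q = 39.40 + 4.960 = 44.36 m³/s; C = (39.40·0 + 4.960·93.10)/44.36 = 10.41 mg/L.
After outfall 2: Q = 44.36 + 6.820 = 51.18 m³/s; C = (44.36·10.41 + 6.820·199.0)/51.18 = 35.54 mg/L.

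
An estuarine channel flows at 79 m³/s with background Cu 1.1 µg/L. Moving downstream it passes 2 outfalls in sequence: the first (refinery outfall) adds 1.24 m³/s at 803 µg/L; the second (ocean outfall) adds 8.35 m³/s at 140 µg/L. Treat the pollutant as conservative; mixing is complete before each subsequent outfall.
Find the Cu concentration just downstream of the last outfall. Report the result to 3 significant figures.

25.4 µg/L

Below outfall 1: Q → 80.24 m³/s, C = (79.00·1.100 + 1.240·803.0)/80.24 = 13.49 µg/L.
Below outfall 2: Q → 88.59 m³/s, C = (80.24·13.49 + 8.350·140.0)/88.59 = 25.42 µg/L.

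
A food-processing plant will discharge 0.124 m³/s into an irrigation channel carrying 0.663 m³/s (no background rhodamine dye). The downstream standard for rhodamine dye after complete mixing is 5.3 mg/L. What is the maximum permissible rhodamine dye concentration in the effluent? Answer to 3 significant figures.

33.6 mg/L

At the limit, (Qr·Cr + Qe·Cₑ)/(Qr + Qe) = 5.3:
Cₑ = (0.7870·5.3 − 0.6630·0) / 0.1240 = 33.64 mg/L.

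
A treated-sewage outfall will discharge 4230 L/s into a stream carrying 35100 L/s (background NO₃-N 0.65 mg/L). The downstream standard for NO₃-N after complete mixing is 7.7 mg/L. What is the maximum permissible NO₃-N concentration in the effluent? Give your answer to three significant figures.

66.2 mg/L

At the limit, (Qr·Cr + Qe·Cₑ)/(Qr + Qe) = 7.7:
Cₑ = (39330·7.7 − 35100·0.6500) / 4230 = 66.20 mg/L.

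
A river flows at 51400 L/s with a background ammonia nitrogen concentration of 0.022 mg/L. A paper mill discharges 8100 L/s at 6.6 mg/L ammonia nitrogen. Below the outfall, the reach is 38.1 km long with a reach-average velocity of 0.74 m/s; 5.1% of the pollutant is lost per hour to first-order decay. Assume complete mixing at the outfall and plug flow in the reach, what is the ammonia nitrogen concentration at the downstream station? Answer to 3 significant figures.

0.434 mg/L

Conservation of mass: C = (51400·0.02200 + 8100·6.600) / 59500 = 54590/59500 = 0.9175 mg/L.
Travel time t = 38.1·1000 / 0.74 = 51490 s = 14.30 h.
5.1%/h lost → k = −ln(1 − 0.051) = 0.05235 h⁻¹.
First-order decay: C = 0.9175·exp(−k·t) = 0.9175·0.4730 = 0.4340 mg/L.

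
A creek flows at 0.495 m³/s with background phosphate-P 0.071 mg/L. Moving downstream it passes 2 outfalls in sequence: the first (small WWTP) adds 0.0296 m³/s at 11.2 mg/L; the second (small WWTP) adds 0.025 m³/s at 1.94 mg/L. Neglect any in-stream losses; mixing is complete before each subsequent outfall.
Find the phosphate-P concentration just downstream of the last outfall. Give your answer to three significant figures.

0.755 mg/L

After outfall 1: Q = 0.4950 + 0.02960 = 0.5246 m³/s; C = (0.4950·0.07100 + 0.02960·11.20)/0.5246 = 0.6989 mg/L.
After outfall 2: Q = 0.5246 + 0.02500 = 0.5496 m³/s; C = (0.5246·0.6989 + 0.02500·1.940)/0.5496 = 0.7554 mg/L.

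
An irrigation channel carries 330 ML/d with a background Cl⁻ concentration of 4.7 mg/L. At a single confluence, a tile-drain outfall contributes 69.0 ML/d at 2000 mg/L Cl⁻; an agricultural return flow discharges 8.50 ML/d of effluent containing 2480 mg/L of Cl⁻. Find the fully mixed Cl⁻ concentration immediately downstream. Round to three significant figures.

Conservation of mass: C = (330.0·4.700 + 69.00·2000 + 8.500·2480) / 407.5 = 160600/407.5 = 394.2 mg/L.

394 mg/L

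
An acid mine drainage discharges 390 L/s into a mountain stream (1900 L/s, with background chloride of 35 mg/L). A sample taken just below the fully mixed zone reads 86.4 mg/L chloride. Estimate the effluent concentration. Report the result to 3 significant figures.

337 mg/L

Mass balance: 1900·35.00 + 390.0·Cₑ = 2290·86.40
→ Cₑ = (2290·86.40 − 1900·35.00) / 390.0 = 336.8 mg/L.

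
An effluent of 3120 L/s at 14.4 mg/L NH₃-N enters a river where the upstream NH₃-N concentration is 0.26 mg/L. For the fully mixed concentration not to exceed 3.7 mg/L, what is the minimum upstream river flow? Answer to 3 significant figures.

Set C_mix = 3.7: (Q·0.2600 + 3120·14.40) / (Q + 3120) = 3.7
→ Q = 3120·(14.40 − 3.7)/(3.7 − 0.2600) = 9705 L/s.

9700 L/s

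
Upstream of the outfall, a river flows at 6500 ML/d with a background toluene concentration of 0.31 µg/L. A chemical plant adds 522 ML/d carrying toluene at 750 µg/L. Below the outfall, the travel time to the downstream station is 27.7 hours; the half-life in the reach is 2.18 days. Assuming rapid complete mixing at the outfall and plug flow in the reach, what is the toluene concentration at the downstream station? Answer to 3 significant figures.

38.8 µg/L

Flow-weighted average: C = (6500·0.3100 + 522.0·750.0) / 7022 = 393500/7022 = 56.04 µg/L.
Half-life 2.18 d → k = ln 2 / 2.18 = 0.3180 d⁻¹.
After decay, C = 56.04 × e^(−kt) = 56.04 × 0.6928 = 38.83 µg/L.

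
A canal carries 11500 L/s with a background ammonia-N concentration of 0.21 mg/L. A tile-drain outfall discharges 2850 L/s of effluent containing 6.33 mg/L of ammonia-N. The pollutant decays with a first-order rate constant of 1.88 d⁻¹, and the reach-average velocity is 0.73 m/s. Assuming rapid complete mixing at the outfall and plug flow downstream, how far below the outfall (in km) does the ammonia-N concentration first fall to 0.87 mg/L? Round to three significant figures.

Mixed concentration C = ΣQC/ΣQ = (11500·0.2100 + 2850·6.330) / 14350 = 20460/14350 = 1.425 mg/L.
Set 1.425·exp(−k·t) = 0.87 → t = ln(1.425/0.87)/k = 22690 s = 6.303 h.
Distance = v·t = 0.73·22690 = 16570 m = 16.57 km.

16.6 km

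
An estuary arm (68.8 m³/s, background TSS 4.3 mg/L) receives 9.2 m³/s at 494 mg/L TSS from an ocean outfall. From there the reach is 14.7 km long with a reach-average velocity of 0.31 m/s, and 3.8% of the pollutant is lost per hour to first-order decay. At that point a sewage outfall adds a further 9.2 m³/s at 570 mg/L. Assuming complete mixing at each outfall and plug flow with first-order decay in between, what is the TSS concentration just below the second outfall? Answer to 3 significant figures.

93.5 mg/L

Flow-weighted average: C = (68.80·4.300 + 9.200·494.0) / 78.00 = 4841/78.00 = 62.06 mg/L; combined flow 78.00 m³/s.
Travel time t = 14.7·1000 / 0.31 = 47420 s = 13.17 h.
3.8%/h lost → k = −ln(1 − 0.038) = 0.03874 h⁻¹.
First-order decay: C = 62.06·exp(−k·t) = 62.06·0.6003 = 37.26 mg/L.
Second outfall: C = (78.00·37.26 + 9.200·570.0)/87.20 = 93.46 mg/L.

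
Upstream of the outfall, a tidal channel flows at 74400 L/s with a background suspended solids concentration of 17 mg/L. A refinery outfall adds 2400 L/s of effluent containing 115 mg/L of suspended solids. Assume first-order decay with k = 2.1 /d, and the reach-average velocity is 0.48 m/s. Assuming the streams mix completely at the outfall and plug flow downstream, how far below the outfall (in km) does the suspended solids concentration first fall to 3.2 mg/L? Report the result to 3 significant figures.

36.3 km

Mass balance: C = (74400·17.00 + 2400·115.0) / 76800 = 1541000/76800 = 20.06 mg/L.
Set 20.06·exp(−k·t) = 3.2 → t = ln(20.06/3.2)/k = 75530 s = 20.98 h.
Distance = v·t = 0.48·75530 = 36250 m = 36.25 km.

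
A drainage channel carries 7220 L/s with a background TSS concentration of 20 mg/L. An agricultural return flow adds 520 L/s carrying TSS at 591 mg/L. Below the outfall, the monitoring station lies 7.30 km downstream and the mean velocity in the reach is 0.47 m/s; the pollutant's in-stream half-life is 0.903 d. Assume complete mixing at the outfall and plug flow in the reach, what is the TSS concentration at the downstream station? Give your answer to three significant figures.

Mixed concentration C = ΣQC/ΣQ = (7220·20.00 + 520.0·591.0) / 7740 = 451700/7740 = 58.36 mg/L.
Travel time t = 7.30·1000 / 0.47 = 15530 s = 4.314 h.
Half-life 0.903 d → k = ln 2 / 0.903 = 0.7676 d⁻¹.
Decay over the reach: 58.36·exp(−kt) = 58.36·0.8711 = 50.84 mg/L.

50.8 mg/L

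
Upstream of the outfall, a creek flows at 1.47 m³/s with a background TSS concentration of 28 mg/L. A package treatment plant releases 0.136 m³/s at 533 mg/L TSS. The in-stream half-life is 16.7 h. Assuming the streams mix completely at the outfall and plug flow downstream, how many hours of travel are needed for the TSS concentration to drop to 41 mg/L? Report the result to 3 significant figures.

13.1 h

Flow-weighted average: C = (1.470·28.00 + 0.1360·533.0) / 1.606 = 113.6/1.606 = 70.76 mg/L.
Half-life 16.7 h → k = ln 2 / 16.7 = 0.04151 h⁻¹ = 0.9961 d⁻¹.
70.76·exp(−k·t) = 41 → t = ln(70.76/41)/k = 47340 s = 13.15 h.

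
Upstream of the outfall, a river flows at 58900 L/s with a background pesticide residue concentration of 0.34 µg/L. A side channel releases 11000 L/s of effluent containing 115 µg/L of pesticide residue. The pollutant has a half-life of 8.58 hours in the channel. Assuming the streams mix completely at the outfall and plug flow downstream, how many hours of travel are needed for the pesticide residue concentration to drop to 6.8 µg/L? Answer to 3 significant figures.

12.3 h

Conservation of mass: C = (58900·0.3400 + 11000·115.0) / 69900 = 1285000/69900 = 18.38 µg/L.
Half-life 8.58 h → k = ln 2 / 8.58 = 0.08079 h⁻¹ = 1.939 d⁻¹.
18.38·exp(−k·t) = 6.8 → t = ln(18.38/6.8)/k = 44320 s = 12.31 h.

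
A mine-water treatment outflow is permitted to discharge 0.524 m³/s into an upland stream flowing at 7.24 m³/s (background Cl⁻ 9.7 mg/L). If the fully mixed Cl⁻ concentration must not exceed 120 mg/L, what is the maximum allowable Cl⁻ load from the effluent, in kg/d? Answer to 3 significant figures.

74400 kg/d

Mass balance at the limit: 7.240·9.700 + 0.5240·Cₑ = 7.764·120 → Cₑ = 1644 mg/L.
Load = 0.5240 m³/s × 1644 g/m³ × 86 400 s/d = 74430 kg/d.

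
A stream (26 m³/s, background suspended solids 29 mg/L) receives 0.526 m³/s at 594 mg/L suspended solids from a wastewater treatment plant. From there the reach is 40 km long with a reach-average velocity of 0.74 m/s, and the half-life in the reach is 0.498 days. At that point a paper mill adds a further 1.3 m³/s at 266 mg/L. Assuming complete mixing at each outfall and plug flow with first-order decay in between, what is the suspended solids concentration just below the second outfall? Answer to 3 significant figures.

28.5 mg/L

Mixed concentration C = ΣQC/ΣQ = (26.00·29.00 + 0.5260·594.0) / 26.53 = 1066/26.53 = 40.20 mg/L; combined flow 26.53 m³/s.
Travel time t = 40·1000 / 0.74 = 54050 s = 15.02 h.
Half-life 0.498 d → k = ln 2 / 0.498 = 1.392 d⁻¹.
Decay over the reach: 40.20·exp(−kt) = 40.20·0.4186 = 16.83 mg/L.
Second outfall: C = (26.53·16.83 + 1.300·266.0)/27.83 = 28.47 mg/L.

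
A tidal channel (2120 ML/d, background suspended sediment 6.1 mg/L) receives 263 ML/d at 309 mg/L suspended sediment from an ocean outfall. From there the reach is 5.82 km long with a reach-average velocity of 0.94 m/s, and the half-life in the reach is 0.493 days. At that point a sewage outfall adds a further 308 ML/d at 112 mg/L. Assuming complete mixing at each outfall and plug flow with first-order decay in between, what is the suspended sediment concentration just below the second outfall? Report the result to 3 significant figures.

Mixed concentration C = ΣQC/ΣQ = (2120·6.100 + 263.0·309.0) / 2383 = 94200/2383 = 39.53 mg/L; combined flow 2383 ML/d.
Travel time t = 5.82·1000 / 0.94 = 6191 s = 1.720 h.
Half-life 0.493 d → k = ln 2 / 0.493 = 1.406 d⁻¹.
After decay, C = 39.53 × e^(−kt) = 39.53 × 0.9042 = 35.74 mg/L.
At the second outfall, C = (2383·35.74 + 308.0·112.0) / (2383 + 308.0) = 44.47 mg/L.

44.5 mg/L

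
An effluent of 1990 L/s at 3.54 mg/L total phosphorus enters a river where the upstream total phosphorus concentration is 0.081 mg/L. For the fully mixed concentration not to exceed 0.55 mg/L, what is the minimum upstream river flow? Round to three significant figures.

12700 L/s

Set C_mix = 0.55: (Q·0.08100 + 1990·3.540) / (Q + 1990) = 0.55
→ Q = 1990·(3.540 − 0.55)/(0.55 − 0.08100) = 12690 L/s.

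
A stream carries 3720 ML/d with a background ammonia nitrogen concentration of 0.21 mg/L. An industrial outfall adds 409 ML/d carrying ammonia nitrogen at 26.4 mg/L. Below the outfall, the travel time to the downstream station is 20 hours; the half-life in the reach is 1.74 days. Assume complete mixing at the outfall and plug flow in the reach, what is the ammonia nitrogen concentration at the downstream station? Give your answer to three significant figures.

After mixing, C = (3720·0.2100 + 409.0·26.40) / 4129 = 11580/4129 = 2.804 mg/L.
Half-life 1.74 d → k = ln 2 / 1.74 = 0.3984 d⁻¹.
After decay, C = 2.804 × e^(−kt) = 2.804 × 0.7175 = 2.012 mg/L.

2.01 mg/L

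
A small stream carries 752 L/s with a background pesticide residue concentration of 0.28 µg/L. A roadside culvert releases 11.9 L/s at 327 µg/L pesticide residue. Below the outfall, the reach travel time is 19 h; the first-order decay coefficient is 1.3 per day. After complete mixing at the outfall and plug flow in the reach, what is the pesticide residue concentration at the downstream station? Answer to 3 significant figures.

1.92 µg/L

Mixed concentration C = ΣQC/ΣQ = (752.0·0.2800 + 11.90·327.0) / 763.9 = 4102/763.9 = 5.370 µg/L.
First-order decay: C = 5.370·exp(−k·t) = 5.370·0.3573 = 1.919 µg/L.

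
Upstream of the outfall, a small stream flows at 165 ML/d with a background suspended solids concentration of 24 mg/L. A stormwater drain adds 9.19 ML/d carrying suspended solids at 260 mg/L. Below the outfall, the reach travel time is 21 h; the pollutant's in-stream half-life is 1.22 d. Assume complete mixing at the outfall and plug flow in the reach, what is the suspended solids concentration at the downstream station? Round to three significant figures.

22.2 mg/L

Conservation of mass: C = (165.0·24.00 + 9.190·260.0) / 174.2 = 6349/174.2 = 36.45 mg/L.
Half-life 1.22 d → k = ln 2 / 1.22 = 0.5682 d⁻¹.
Decay over the reach: 36.45·exp(−kt) = 36.45·0.6083 = 22.17 mg/L.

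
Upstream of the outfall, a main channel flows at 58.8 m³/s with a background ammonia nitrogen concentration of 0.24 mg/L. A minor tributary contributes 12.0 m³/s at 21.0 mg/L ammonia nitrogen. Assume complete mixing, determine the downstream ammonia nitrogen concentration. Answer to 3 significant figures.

Mixed concentration C = ΣQC/ΣQ = (58.80·0.2400 + 12.00·21.00) / 70.80 = 266.1/70.80 = 3.759 mg/L.

3.76 mg/L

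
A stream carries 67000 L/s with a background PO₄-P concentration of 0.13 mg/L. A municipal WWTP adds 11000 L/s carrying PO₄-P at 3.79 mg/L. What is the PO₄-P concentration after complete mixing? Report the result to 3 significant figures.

0.646 mg/L

Mass balance: C = (67000·0.1300 + 11000·3.790) / 78000 = 50400/78000 = 0.6462 mg/L.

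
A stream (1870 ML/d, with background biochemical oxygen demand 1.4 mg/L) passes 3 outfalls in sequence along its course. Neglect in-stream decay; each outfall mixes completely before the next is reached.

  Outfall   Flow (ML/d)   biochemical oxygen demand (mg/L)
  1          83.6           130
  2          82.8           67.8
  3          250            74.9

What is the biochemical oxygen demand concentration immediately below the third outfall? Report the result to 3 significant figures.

16.5 mg/L

After outfall 1: Q = 1870 + 83.60 = 1954 ML/d; C = (1870·1.400 + 83.60·130.0)/1954 = 6.903 mg/L.
After outfall 2: Q = 1954 + 82.80 = 2036 ML/d; C = (1954·6.903 + 82.80·67.80)/2036 = 9.379 mg/L.
After outfall 3: Q = 2036 + 250.0 = 2286 ML/d; C = (2036·9.379 + 250.0·74.90)/2286 = 16.54 mg/L.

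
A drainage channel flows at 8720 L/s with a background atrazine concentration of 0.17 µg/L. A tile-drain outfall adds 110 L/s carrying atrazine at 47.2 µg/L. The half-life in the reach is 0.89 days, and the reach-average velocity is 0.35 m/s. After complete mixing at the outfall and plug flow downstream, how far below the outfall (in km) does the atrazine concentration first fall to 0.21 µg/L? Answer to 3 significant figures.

After mixing, C = (8720·0.1700 + 110.0·47.20) / 8830 = 6674/8830 = 0.7559 µg/L.
Half-life 0.89 d → k = ln 2 / 0.89 = 0.7788 d⁻¹.
Set 0.7559·exp(−k·t) = 0.21 → t = ln(0.7559/0.21)/k = 142100 s = 39.47 h.
Distance = v·t = 0.35·142100 = 49730 m = 49.73 km.

49.7 km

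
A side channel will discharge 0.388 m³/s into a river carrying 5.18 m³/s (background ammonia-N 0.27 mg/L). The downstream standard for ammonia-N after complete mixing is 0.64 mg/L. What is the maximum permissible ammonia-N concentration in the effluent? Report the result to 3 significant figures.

5.58 mg/L

At the limit, (Qr·Cr + Qe·Cₑ)/(Qr + Qe) = 0.64:
Cₑ = (5.568·0.64 − 5.180·0.2700) / 0.3880 = 5.580 mg/L.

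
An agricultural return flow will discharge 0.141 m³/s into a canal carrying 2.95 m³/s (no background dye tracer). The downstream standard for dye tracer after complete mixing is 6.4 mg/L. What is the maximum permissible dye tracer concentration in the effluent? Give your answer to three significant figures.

140 mg/L

At the limit, (Qr·Cr + Qe·Cₑ)/(Qr + Qe) = 6.4:
Cₑ = (3.091·6.4 − 2.950·0) / 0.1410 = 140.3 mg/L.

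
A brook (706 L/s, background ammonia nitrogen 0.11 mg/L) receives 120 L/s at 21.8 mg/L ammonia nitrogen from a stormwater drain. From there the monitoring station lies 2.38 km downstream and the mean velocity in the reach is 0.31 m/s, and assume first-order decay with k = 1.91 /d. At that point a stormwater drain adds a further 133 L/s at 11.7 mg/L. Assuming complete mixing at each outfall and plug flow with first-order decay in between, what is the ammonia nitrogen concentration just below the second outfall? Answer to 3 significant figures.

After mixing, C = (706.0·0.1100 + 120.0·21.80) / 826.0 = 2694/826.0 = 3.261 mg/L; combined flow 826.0 L/s.
Travel time t = 2.38·1000 / 0.31 = 7677 s = 2.133 h.
Applying C = C₀e^(−kt): 3.261 × 0.8439 = 2.752 mg/L.
Second outfall: C = (826.0·2.752 + 133.0·11.70)/959.0 = 3.993 mg/L.

3.99 mg/L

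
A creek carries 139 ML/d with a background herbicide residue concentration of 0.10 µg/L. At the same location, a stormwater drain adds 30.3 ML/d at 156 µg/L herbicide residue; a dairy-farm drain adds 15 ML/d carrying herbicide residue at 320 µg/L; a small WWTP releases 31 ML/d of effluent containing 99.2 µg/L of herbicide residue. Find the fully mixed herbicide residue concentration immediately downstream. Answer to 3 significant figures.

58.6 µg/L

Mass balance: C = (139.0·0.1000 + 30.30·156.0 + 15.00·320.0 + 31.00·99.20) / 215.3 = 12620/215.3 = 58.60 µg/L.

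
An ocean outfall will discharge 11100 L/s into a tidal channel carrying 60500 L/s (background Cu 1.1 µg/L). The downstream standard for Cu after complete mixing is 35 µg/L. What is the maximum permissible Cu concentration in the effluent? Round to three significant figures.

220 µg/L

At the limit, (Qr·Cr + Qe·Cₑ)/(Qr + Qe) = 35:
Cₑ = (71600·35 − 60500·1.100) / 11100 = 219.8 µg/L.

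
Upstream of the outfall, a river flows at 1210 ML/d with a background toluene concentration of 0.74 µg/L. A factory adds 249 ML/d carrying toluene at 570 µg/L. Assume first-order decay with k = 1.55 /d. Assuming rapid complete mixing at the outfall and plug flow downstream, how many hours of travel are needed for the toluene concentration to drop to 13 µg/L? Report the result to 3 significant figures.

Conservation of mass: C = (1210·0.7400 + 249.0·570.0) / 1459 = 142800/1459 = 97.89 µg/L.
97.89·exp(−k·t) = 13 → t = ln(97.89/13)/k = 112500 s = 31.26 h.

31.3 h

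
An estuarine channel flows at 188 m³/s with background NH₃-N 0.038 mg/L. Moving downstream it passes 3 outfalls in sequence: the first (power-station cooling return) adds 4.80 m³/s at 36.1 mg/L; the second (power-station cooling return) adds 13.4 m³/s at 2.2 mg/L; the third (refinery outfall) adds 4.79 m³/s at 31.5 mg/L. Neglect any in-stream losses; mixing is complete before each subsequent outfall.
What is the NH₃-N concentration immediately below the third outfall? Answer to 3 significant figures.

1.71 mg/L

After outfall 1: Q = 188.0 + 4.800 = 192.8 m³/s; C = (188.0·0.03800 + 4.800·36.10)/192.8 = 0.9358 mg/L.
After outfall 2: Q = 192.8 + 13.40 = 206.2 m³/s; C = (192.8·0.9358 + 13.40·2.200)/206.2 = 1.018 mg/L.
After outfall 3: Q = 206.2 + 4.790 = 211.0 m³/s; C = (206.2·1.018 + 4.790·31.50)/211.0 = 1.710 mg/L.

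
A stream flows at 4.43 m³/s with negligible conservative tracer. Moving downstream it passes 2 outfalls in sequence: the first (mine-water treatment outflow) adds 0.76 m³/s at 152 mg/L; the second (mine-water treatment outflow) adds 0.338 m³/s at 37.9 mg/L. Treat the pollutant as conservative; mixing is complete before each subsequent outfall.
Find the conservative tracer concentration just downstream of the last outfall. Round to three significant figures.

23.2 mg/L

Below outfall 1: Q → 5.190 m³/s, C = (4.430·0 + 0.7600·152.0)/5.190 = 22.26 mg/L.
Below outfall 2: Q → 5.528 m³/s, C = (5.190·22.26 + 0.3380·37.90)/5.528 = 23.21 mg/L.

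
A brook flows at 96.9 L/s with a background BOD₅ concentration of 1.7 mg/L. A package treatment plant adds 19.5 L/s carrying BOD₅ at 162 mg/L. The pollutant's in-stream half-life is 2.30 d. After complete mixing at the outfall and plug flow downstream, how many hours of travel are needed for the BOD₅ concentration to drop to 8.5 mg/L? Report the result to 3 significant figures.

96.5 h

Conservation of mass: C = (96.90·1.700 + 19.50·162.0) / 116.4 = 3324/116.4 = 28.55 mg/L.
Half-life 2.30 d → k = ln 2 / 2.30 = 0.3014 d⁻¹.
28.55·exp(−k·t) = 8.5 → t = ln(28.55/8.5)/k = 347400 s = 96.50 h.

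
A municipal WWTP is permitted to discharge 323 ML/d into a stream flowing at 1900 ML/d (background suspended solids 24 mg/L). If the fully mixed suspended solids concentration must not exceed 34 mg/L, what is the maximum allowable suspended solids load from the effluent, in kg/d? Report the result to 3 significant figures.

30000 kg/d

Mass balance at the limit: 1900·24.00 + 323.0·Cₑ = 2223·34 → Cₑ = 92.82 mg/L.
323.0 ML/d = 3.738 m³/s. Load = 3.738 m³/s × 92.82 g/m³ × 86 400 s/d = 29980 kg/d.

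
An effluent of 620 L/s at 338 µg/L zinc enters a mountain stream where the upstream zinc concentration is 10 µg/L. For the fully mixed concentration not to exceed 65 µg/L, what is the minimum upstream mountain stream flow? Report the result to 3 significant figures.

Set C_mix = 65: (Q·10.00 + 620.0·338.0) / (Q + 620.0) = 65
→ Q = 620.0·(338.0 − 65)/(65 − 10.00) = 3077 L/s.

3080 L/s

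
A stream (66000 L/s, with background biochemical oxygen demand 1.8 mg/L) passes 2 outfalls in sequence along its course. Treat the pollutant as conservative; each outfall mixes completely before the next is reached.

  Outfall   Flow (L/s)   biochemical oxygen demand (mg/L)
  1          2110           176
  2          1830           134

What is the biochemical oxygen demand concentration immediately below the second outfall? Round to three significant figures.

Below outfall 1: Q → 68110 L/s, C = (66000·1.800 + 2110·176.0)/68110 = 7.197 mg/L.
Below outfall 2: Q → 69940 L/s, C = (68110·7.197 + 1830·134.0)/69940 = 10.51 mg/L.

10.5 mg/L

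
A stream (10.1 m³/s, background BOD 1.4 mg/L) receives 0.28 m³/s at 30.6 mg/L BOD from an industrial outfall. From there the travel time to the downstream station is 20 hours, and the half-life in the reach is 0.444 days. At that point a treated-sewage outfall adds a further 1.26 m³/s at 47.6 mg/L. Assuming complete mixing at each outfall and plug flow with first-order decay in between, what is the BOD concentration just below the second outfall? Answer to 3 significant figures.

Conservation of mass: C = (10.10·1.400 + 0.2800·30.60) / 10.38 = 22.71/10.38 = 2.188 mg/L; combined flow 10.38 m³/s.
Half-life 0.444 d → k = ln 2 / 0.444 = 1.561 d⁻¹.
Applying C = C₀e^(−kt): 2.188 × 0.2723 = 0.5956 mg/L.
At the second outfall, C = (10.38·0.5956 + 1.260·47.60) / (10.38 + 1.260) = 5.684 mg/L.

5.68 mg/L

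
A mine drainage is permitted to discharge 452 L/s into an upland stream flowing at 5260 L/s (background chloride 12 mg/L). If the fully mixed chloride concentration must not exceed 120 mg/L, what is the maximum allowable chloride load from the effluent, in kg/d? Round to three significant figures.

53800 kg/d

Mass balance at the limit: 5260·12.00 + 452.0·Cₑ = 5712·120 → Cₑ = 1377 mg/L.
452.0 L/s = 0.4520 m³/s. Load = 0.4520 m³/s × 1377 g/m³ × 86 400 s/d = 53770 kg/d.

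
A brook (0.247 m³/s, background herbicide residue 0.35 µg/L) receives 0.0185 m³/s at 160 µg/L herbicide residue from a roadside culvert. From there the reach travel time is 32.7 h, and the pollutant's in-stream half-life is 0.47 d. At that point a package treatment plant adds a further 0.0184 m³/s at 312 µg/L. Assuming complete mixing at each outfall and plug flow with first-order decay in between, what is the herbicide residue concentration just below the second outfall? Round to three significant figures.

21.7 µg/L

Conservation of mass: C = (0.2470·0.3500 + 0.01850·160.0) / 0.2655 = 3.046/0.2655 = 11.47 µg/L; combined flow 0.2655 m³/s.
Half-life 0.47 d → k = ln 2 / 0.47 = 1.475 d⁻¹.
First-order decay: C = 11.47·exp(−k·t) = 11.47·0.1341 = 1.538 µg/L.
Second outfall: C = (0.2655·1.538 + 0.01840·312.0)/0.2839 = 21.66 µg/L.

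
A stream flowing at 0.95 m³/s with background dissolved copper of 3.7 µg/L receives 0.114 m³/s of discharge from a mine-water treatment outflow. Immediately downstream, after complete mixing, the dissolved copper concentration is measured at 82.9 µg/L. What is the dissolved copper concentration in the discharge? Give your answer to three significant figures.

Mass balance: 0.9500·3.700 + 0.1140·Cₑ = 1.064·82.90
→ Cₑ = (1.064·82.90 − 0.9500·3.700) / 0.1140 = 742.9 µg/L.

743 µg/L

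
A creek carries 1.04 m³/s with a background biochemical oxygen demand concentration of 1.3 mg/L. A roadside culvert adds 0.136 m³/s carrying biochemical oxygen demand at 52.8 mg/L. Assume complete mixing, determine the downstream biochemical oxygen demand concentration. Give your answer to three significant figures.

7.26 mg/L

After mixing, C = (1.040·1.300 + 0.1360·52.80) / 1.176 = 8.533/1.176 = 7.256 mg/L.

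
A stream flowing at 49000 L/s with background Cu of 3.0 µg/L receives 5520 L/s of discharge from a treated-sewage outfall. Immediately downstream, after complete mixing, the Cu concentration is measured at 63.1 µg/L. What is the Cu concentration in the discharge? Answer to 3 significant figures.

Mass balance: 49000·3.000 + 5520·Cₑ = 54520·63.10
→ Cₑ = (54520·63.10 − 49000·3.000) / 5520 = 596.6 µg/L.

597 µg/L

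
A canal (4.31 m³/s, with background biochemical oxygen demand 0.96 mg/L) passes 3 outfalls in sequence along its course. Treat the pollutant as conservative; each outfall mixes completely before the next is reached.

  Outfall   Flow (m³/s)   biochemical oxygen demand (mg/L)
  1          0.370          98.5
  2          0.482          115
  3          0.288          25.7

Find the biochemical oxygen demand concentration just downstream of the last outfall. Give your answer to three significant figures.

Outfall 1: combined Q = 4.680 m³/s; C = (4.310·0.9600 + 0.3700·98.50)/4.680 = 8.671 mg/L.
Outfall 2: combined Q = 5.162 m³/s; C = (4.680·8.671 + 0.4820·115.0)/5.162 = 18.60 mg/L.
Outfall 3: combined Q = 5.450 m³/s; C = (5.162·18.60 + 0.2880·25.70)/5.450 = 18.98 mg/L.

19.0 mg/L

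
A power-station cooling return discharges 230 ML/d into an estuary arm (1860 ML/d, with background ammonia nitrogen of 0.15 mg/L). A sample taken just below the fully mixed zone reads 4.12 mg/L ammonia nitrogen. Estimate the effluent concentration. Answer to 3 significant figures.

Mass balance: 1860·0.1500 + 230.0·Cₑ = 2090·4.120
→ Cₑ = (2090·4.120 − 1860·0.1500) / 230.0 = 36.23 mg/L.

36.2 mg/L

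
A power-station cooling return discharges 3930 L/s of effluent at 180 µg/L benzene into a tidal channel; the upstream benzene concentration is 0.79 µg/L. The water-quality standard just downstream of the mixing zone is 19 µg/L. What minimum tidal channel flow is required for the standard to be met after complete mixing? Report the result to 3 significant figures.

Set C_mix = 19: (Q·0.7900 + 3930·180.0) / (Q + 3930) = 19
→ Q = 3930·(180.0 − 19)/(19 − 0.7900) = 34750 L/s.

34700 L/s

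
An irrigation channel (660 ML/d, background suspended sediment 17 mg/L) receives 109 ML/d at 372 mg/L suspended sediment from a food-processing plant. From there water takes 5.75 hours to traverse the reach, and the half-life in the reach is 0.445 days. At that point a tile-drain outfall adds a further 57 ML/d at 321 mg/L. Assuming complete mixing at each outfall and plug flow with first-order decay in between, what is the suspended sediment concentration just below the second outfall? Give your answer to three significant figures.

65.3 mg/L

Mass balance: C = (660.0·17.00 + 109.0·372.0) / 769.0 = 51770/769.0 = 67.32 mg/L; combined flow 769.0 ML/d.
Half-life 0.445 d → k = ln 2 / 0.445 = 1.558 d⁻¹.
Decay over the reach: 67.32·exp(−kt) = 67.32·0.6885 = 46.35 mg/L.
At the second outfall, C = (769.0·46.35 + 57.00·321.0) / (769.0 + 57.00) = 65.30 mg/L.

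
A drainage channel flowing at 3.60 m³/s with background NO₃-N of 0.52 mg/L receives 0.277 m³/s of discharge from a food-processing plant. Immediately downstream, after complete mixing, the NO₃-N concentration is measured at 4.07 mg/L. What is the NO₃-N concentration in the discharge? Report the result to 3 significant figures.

50.2 mg/L

Mass balance: 3.600·0.5200 + 0.2770·Cₑ = 3.877·4.070
→ Cₑ = (3.877·4.070 − 3.600·0.5200) / 0.2770 = 50.21 mg/L.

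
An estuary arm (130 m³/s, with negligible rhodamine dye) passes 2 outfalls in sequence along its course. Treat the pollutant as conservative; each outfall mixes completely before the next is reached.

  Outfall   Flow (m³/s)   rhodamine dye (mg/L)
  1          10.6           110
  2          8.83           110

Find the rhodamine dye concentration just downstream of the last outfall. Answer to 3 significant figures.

14.3 mg/L

Outfall 1: combined Q = 140.6 m³/s; C = (130.0·0 + 10.60·110.0)/140.6 = 8.293 mg/L.
Outfall 2: combined Q = 149.4 m³/s; C = (140.6·8.293 + 8.830·110.0)/149.4 = 14.30 mg/L.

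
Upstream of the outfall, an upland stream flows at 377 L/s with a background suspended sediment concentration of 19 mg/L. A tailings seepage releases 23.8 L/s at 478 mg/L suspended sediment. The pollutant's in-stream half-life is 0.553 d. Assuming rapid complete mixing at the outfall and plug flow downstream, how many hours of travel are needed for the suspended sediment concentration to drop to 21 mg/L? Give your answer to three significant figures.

Conservation of mass: C = (377.0·19.00 + 23.80·478.0) / 400.8 = 18540/400.8 = 46.26 mg/L.
Half-life 0.553 d → k = ln 2 / 0.553 = 1.253 d⁻¹.
46.26·exp(−k·t) = 21 → t = ln(46.26/21)/k = 54430 s = 15.12 h.

15.1 h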